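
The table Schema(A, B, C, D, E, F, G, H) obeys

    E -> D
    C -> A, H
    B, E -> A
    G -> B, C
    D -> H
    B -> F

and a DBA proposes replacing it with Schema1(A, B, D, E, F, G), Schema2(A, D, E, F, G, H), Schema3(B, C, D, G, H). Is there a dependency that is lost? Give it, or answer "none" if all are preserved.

C -> A, H

Check C → A, H: no single fragment contains all of {A, C, H}, and the restricted closure of {C} across the fragments never reaches {A, H}.
E → D is preserved.
B, E → A is preserved.
G → B, C is preserved.
D → H is preserved.
B → F is preserved.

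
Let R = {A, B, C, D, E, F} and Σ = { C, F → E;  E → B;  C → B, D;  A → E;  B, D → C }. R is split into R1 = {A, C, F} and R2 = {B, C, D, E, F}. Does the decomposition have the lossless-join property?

Yes

Common attributes: R1 ∩ R2 = {C, F}.
Closure of {C, F}: C, F → E applies, adding E; E → B applies, adding B; C → B, D applies, adding D. So (C, F)⁺ = {B, C, D, E, F}.
This closure contains every attribute of R2, so R1 ∩ R2 → R2. The join is lossless.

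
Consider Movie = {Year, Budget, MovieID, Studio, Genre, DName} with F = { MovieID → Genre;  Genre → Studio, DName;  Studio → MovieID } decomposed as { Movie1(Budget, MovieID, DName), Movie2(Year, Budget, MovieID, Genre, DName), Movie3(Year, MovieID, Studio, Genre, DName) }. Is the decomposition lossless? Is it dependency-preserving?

Lossless test (chase): Rows 1 and 2 agree on MovieID; apply MovieID→Genre and equate their Genre entries. Rows 1 and 2 agree on Genre; apply Genre→Studio, DName and equate their Studio, DName entries. Rows 1 and 3 agree on Genre; apply Genre→Studio, DName and equate their Studio, DName entries. Row 2 is now all distinguished symbols — the join is lossless.
Dependency preservation: every FD's attributes lie within a single fragment, so each can be enforced locally — preserved.

lossless and dependency-preserving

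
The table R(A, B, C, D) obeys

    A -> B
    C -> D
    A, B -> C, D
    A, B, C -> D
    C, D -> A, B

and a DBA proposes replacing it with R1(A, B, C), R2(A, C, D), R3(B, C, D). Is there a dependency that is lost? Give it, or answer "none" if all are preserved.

A → B lies within R1.
C → D lies within R2.
A, B → C, D: restricted closure across fragments reaches C, D.
A, B, C → D: restricted closure across fragments reaches D.
C, D → A, B: restricted closure across fragments reaches A, B.
Every dependency is enforceable on the fragments, so the decomposition is dependency-preserving.

none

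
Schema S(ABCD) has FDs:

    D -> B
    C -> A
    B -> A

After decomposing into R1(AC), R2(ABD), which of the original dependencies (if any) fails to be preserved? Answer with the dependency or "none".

none

D → B lies within R2.
C → A lies within R1.
B → A lies within R2.
Every dependency is enforceable on the fragments, so the decomposition is dependency-preserving.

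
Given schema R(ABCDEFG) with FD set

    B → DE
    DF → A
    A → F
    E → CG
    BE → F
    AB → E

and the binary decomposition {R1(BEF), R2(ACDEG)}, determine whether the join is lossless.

Common attributes: R1 ∩ R2 = {E}.
Closure of {E}: E → CG applies, adding CG. So (E)⁺ = {CEG}.
The closure contains neither all of R1 = {BEF} nor all of R2 = {ACDEG}, so the common attributes are not a superkey of either fragment. The join is lossy.

No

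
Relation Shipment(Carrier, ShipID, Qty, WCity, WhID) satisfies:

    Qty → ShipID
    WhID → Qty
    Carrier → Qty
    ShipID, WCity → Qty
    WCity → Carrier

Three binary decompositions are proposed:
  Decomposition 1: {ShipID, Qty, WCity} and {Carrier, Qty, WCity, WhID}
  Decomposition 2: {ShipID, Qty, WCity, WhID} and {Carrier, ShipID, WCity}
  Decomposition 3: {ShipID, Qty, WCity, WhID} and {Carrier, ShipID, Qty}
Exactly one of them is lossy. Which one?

Decomposition 3

Decomposition 1: common = {Qty, WCity}, closure = {Carrier, ShipID, Qty, WCity} → lossless.
Decomposition 2: common = {ShipID, WCity}, closure = {Carrier, ShipID, Qty, WCity} → lossless.
Decomposition 3: common = {ShipID, Qty}, closure = {ShipID, Qty} → lossy.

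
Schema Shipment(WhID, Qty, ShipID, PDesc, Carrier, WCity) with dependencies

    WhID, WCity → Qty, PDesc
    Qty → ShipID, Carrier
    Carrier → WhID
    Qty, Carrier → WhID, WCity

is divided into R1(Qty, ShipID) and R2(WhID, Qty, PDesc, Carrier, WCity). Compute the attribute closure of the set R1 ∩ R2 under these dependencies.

WhID, Qty, ShipID, PDesc, Carrier, WCity

R1 ∩ R2 = {Qty}.
Qty → ShipID, Carrier applies, adding ShipID, Carrier
Carrier → WhID applies, adding WhID
Qty, Carrier → WhID, WCity applies, adding WCity
WhID, WCity → Qty, PDesc applies, adding PDesc
Closure: {WhID, Qty, ShipID, PDesc, Carrier, WCity}.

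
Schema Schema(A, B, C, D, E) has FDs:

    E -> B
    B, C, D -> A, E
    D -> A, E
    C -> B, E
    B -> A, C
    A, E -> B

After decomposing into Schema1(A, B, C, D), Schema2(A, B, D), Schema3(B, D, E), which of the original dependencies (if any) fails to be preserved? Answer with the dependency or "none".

E → B lies within Schema3.
B, C, D → A, E: restricted closure across fragments reaches A, E.
D → A, E: restricted closure across fragments reaches A, E.
C → B, E: restricted closure across fragments reaches B, E.
B → A, C lies within Schema1.
A, E → B: restricted closure across fragments reaches B.
Every dependency is enforceable on the fragments, so the decomposition is dependency-preserving.

none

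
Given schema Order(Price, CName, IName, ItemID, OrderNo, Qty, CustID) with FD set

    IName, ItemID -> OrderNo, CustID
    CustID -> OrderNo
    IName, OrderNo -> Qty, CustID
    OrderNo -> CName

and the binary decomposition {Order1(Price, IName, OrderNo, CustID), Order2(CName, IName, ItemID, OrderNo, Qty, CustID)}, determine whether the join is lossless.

No

Common attributes: Order1 ∩ Order2 = {IName, OrderNo, CustID}.
Closure of {IName, OrderNo, CustID}: IName, OrderNo → Qty, CustID applies, adding Qty; OrderNo → CName applies, adding CName. So (IName, OrderNo, CustID)⁺ = {CName, IName, OrderNo, Qty, CustID}.
The closure contains neither all of Order1 = {Price, IName, OrderNo, CustID} nor all of Order2 = {CName, IName, ItemID, OrderNo, Qty, CustID}, so the common attributes are not a superkey of either fragment. The join is lossy.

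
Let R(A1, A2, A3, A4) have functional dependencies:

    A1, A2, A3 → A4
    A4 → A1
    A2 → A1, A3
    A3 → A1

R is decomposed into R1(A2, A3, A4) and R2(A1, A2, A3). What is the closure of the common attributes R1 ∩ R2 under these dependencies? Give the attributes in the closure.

A1, A2, A3, A4

R1 ∩ R2 = {A2, A3}.
A2 → A1, A3 applies, adding A1
A1, A2, A3 → A4 applies, adding A4
Closure: {A1, A2, A3, A4}.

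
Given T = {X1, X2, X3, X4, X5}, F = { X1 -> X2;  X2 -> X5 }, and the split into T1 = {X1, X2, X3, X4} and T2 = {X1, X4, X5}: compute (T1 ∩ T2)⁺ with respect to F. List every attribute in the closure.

X1, X2, X4, X5

T1 ∩ T2 = {X1, X4}.
X1 → X2 applies, adding X2
X2 → X5 applies, adding X5
Closure: {X1, X2, X4, X5}.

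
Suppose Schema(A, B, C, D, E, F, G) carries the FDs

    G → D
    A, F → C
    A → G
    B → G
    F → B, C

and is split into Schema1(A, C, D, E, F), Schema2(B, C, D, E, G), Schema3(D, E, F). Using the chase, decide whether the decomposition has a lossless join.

No

Chase test. Columns are A, B, C, D, E, F, G; row i has aⱼ where attribute j ∈ Schemai, else bᵢⱼ.
Initial tableau (one row per fragment):
  row 1: a1 b12 a3 a4 a5 a6 b17
  row 2: b21 a2 a3 a4 a5 b26 a7
  row 3: b31 b32 b33 a4 a5 a6 b37
Rows 1 and 3 agree on F; apply F→B, C and equate their B, C entries.
Rows 1 and 3 agree on B; apply B→G and equate their G entries.
No row becomes fully distinguished — the join is lossy.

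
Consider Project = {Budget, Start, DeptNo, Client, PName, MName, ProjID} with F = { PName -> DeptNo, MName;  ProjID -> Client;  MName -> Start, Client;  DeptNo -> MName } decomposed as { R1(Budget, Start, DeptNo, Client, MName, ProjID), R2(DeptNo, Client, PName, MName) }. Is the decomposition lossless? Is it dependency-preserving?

lossy but dependency-preserving

Lossless test: (DeptNo, Client, MName)⁺ = {Start, DeptNo, Client, MName}, which is a superkey of neither fragment — lossy.
Dependency preservation: every FD's attributes lie within a single fragment, so each can be enforced locally — preserved.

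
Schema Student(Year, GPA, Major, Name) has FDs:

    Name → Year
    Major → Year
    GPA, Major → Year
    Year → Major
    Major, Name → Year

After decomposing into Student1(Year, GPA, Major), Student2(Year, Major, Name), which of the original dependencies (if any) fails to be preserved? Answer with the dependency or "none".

none

Name → Year lies within Student2.
Major → Year lies within Student1.
GPA, Major → Year lies within Student1.
Year → Major lies within Student1.
Major, Name → Year lies within Student2.
Every dependency is enforceable on the fragments, so the decomposition is dependency-preserving.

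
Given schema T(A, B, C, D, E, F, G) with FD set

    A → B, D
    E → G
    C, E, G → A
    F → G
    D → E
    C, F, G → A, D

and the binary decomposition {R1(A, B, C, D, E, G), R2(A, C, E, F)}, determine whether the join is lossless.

Yes

Common attributes: R1 ∩ R2 = {A, C, E}.
Closure of {A, C, E}: A → B, D applies, adding B, D; E → G applies, adding G. So (A, C, E)⁺ = {A, B, C, D, E, G}.
This closure contains every attribute of R1, so R1 ∩ R2 → R1. The join is lossless.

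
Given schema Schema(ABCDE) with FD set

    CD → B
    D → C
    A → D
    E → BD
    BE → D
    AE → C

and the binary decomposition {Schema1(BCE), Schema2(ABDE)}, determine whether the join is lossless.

Yes

Common attributes: Schema1 ∩ Schema2 = {BE}.
Closure of {BE}: E → BD applies, adding D; D → C applies, adding C. So (BE)⁺ = {BCDE}.
This closure contains every attribute of Schema1, so Schema1 ∩ Schema2 → Schema1. The join is lossless.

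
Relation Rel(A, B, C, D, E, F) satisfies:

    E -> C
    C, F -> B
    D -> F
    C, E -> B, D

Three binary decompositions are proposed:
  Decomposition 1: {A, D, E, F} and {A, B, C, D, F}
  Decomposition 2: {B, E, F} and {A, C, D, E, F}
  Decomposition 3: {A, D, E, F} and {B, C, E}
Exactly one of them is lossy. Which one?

Decomposition 1

Decomposition 1: common = {A, D, F}, closure = {A, D, F} → lossy.
Decomposition 2: common = {E, F}, closure = {B, C, D, E, F} → lossless.
Decomposition 3: common = {E}, closure = {B, C, D, E, F} → lossless.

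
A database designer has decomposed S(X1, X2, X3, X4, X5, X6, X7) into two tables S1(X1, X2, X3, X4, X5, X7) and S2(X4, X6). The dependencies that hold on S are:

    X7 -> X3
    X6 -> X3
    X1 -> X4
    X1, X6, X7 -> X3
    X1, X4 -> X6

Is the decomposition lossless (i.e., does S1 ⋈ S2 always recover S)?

No

Common attributes: S1 ∩ S2 = {X4}.
No dependency enlarges {X4}, so (X4)⁺ = {X4}.
The closure contains neither all of S1 = {X1, X2, X3, X4, X5, X7} nor all of S2 = {X4, X6}, so the common attributes are not a superkey of either fragment. The join is lossy.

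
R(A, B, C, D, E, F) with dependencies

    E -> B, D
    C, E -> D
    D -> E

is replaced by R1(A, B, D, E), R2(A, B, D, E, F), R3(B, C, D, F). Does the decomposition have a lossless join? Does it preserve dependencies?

Lossless test (chase): Rows 1 and 3 agree on D; apply D→E and equate their E entries. No row becomes fully distinguished — the join is lossy.
Dependency preservation: C, E → D is not contained in any single fragment, but the restricted closure of its left-hand side across the fragments still reaches the right-hand side; the remaining FDs each lie inside some fragment. All dependencies are preserved.

lossy but dependency-preserving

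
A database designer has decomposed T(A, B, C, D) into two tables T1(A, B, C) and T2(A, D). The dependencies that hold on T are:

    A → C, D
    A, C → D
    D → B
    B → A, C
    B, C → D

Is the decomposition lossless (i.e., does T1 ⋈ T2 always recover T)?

Common attributes: T1 ∩ T2 = {A}.
Closure of {A}: A → C, D applies, adding C, D; D → B applies, adding B. So (A)⁺ = {A, B, C, D}.
This closure contains every attribute of T1, so T1 ∩ T2 → T1. The join is lossless.

Yes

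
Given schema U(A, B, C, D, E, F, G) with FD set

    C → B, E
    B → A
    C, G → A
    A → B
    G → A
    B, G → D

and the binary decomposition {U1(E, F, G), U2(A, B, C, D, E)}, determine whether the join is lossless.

No

Common attributes: U1 ∩ U2 = {E}.
No dependency enlarges {E}, so (E)⁺ = {E}.
The closure contains neither all of U1 = {E, F, G} nor all of U2 = {A, B, C, D, E}, so the common attributes are not a superkey of either fragment. The join is lossy.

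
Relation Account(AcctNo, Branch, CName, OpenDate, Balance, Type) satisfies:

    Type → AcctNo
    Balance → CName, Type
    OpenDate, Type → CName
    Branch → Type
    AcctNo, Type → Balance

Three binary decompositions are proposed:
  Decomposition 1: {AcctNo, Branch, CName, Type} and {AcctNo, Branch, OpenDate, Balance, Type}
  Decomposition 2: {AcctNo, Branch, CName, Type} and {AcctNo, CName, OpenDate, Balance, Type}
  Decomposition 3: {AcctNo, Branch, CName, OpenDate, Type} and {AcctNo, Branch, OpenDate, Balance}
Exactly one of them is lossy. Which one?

Decomposition 2

Decomposition 1: common = {AcctNo, Branch, Type}, closure = {AcctNo, Branch, CName, Balance, Type} → lossless.
Decomposition 2: common = {AcctNo, CName, Type}, closure = {AcctNo, CName, Balance, Type} → lossy.
Decomposition 3: common = {AcctNo, Branch, OpenDate}, closure = {AcctNo, Branch, CName, OpenDate, Balance, Type} → lossless.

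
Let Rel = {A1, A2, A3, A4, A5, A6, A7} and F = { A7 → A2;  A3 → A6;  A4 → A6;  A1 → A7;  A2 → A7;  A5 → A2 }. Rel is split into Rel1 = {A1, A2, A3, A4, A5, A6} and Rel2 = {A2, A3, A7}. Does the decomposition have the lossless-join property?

Yes

Common attributes: Rel1 ∩ Rel2 = {A2, A3}.
Closure of {A2, A3}: A3 → A6 applies, adding A6; A2 → A7 applies, adding A7. So (A2, A3)⁺ = {A2, A3, A6, A7}.
This closure contains every attribute of Rel2, so Rel1 ∩ Rel2 → Rel2. The join is lossless.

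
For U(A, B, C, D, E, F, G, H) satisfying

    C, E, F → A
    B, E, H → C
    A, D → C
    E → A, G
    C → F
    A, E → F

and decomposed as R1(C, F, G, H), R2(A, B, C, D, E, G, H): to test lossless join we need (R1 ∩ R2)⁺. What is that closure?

C, F, G, H

R1 ∩ R2 = {C, G, H}.
C → F applies, adding F
Closure: {C, F, G, H}.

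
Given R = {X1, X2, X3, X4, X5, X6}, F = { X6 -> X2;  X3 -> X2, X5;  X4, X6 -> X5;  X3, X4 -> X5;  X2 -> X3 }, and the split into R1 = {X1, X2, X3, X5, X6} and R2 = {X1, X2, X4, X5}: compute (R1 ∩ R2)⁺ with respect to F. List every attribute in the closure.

X1, X2, X3, X5

R1 ∩ R2 = {X1, X2, X5}.
X2 → X3 applies, adding X3
Closure: {X1, X2, X3, X5}.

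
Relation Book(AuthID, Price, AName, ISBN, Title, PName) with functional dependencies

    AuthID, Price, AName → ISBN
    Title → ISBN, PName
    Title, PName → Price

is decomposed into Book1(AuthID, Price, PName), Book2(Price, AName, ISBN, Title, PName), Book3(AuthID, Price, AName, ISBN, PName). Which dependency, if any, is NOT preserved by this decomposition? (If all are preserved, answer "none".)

none

AuthID, Price, AName → ISBN lies within Book3.
Title → ISBN, PName lies within Book2.
Title, PName → Price lies within Book2.
Every dependency is enforceable on the fragments, so the decomposition is dependency-preserving.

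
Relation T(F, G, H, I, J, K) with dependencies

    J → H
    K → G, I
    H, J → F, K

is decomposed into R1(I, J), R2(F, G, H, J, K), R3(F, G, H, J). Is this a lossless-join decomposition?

Chase test. Columns are F, G, H, I, J, K; row i has aⱼ where attribute j ∈ Ri, else bᵢⱼ.
Initial tableau (one row per fragment):
  row 1: b11 b12 b13 a4 a5 b16
  row 2: a1 a2 a3 b24 a5 a6
  row 3: a1 a2 a3 b34 a5 b36
Rows 1 and 2 agree on J; apply J→H and equate their H entries.
Rows 1 and 2 agree on H, J; apply H, J→F, K and equate their F, K entries.
Rows 1 and 3 agree on H, J; apply H, J→F, K and equate their F, K entries.
Rows 1 and 2 agree on K; apply K→G, I and equate their G, I entries.
Rows 1 and 3 agree on K; apply K→G, I and equate their G, I entries.
Row 1 is now all distinguished symbols — the join is lossless.

Yes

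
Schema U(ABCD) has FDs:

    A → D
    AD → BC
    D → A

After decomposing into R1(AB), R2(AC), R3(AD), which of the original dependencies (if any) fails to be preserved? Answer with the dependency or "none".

A → D lies within R3.
AD → BC: restricted closure across fragments reaches BC.
D → A lies within R3.
Every dependency is enforceable on the fragments, so the decomposition is dependency-preserving.

none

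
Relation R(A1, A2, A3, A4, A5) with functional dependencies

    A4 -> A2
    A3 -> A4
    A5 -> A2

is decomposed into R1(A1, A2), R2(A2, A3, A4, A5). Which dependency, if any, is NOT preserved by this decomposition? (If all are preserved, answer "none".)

A4 → A2 lies within R2.
A3 → A4 lies within R2.
A5 → A2 lies within R2.
Every dependency is enforceable on the fragments, so the decomposition is dependency-preserving.

none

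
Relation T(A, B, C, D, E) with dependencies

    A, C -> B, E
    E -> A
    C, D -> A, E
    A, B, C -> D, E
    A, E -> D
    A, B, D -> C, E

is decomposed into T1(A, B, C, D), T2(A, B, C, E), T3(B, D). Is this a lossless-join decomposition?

Chase test. Columns are A, B, C, D, E; row i has aⱼ where attribute j ∈ Ti, else bᵢⱼ.
Initial tableau (one row per fragment):
  row 1: a1 a2 a3 a4 b15
  row 2: a1 a2 a3 b24 a5
  row 3: b31 a2 b33 a4 b35
Rows 1 and 2 agree on A, C; apply A, C→B, E and equate their B, E entries.
Rows 1 and 2 agree on A, B, C; apply A, B, C→D, E and equate their D, E entries.
Row 1 is now all distinguished symbols — the join is lossless.

Yes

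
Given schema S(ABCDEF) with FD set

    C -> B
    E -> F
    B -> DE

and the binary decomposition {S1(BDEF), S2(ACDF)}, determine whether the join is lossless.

No

Common attributes: S1 ∩ S2 = {DF}.
No dependency enlarges {DF}, so (DF)⁺ = {DF}.
The closure contains neither all of S1 = {BDEF} nor all of S2 = {ACDF}, so the common attributes are not a superkey of either fragment. The join is lossy.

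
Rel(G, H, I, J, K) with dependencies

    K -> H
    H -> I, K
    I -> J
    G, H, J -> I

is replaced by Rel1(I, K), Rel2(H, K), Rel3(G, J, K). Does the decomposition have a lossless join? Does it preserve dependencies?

lossless but not dependency-preserving

Lossless test (chase): Rows 1 and 2 agree on K; apply K→H and equate their H entries. Rows 1 and 3 agree on K; apply K→H and equate their H entries. Rows 1 and 2 agree on H; apply H→I, K and equate their I, K entries. Rows 1 and 3 agree on H; apply H→I, K and equate their I, K entries. Rows 1 and 2 agree on I; apply I→J and equate their J entries. Rows 1 and 3 agree on I; apply I→J and equate their J entries. Row 3 is now all distinguished symbols — the join is lossless.
Dependency preservation: the restricted closure of {I} across the fragments never reaches {J}, so I → J cannot be enforced without a join — not preserved.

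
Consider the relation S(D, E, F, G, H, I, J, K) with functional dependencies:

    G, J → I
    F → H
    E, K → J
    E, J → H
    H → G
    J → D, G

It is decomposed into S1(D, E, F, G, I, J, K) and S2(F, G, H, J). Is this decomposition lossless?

Yes

Common attributes: S1 ∩ S2 = {F, G, J}.
Closure of {F, G, J}: G, J → I applies, adding I; F → H applies, adding H; J → D, G applies, adding D. So (F, G, J)⁺ = {D, F, G, H, I, J}.
This closure contains every attribute of S2, so S1 ∩ S2 → S2. The join is lossless.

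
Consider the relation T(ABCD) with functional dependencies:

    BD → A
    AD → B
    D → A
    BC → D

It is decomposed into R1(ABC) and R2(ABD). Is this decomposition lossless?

Common attributes: R1 ∩ R2 = {AB}.
No dependency enlarges {AB}, so (AB)⁺ = {AB}.
The closure contains neither all of R1 = {ABC} nor all of R2 = {ABD}, so the common attributes are not a superkey of either fragment. The join is lossy.

No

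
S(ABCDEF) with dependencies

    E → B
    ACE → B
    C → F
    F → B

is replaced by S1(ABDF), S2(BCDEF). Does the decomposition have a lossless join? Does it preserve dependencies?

lossy but dependency-preserving

Lossless test: (BDF)⁺ = {BDF}, which is a superkey of neither fragment — lossy.
Dependency preservation: ACE → B is not contained in any single fragment, but the restricted closure of its left-hand side across the fragments still reaches the right-hand side; the remaining FDs each lie inside some fragment. All dependencies are preserved.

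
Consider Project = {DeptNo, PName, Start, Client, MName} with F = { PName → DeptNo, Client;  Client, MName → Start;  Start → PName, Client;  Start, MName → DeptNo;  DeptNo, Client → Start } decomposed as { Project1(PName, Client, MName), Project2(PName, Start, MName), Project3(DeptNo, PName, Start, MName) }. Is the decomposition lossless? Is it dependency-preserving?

Lossless test (chase): Rows 1 and 2 agree on PName; apply PName→DeptNo, Client and equate their DeptNo, Client entries. Rows 1 and 3 agree on PName; apply PName→DeptNo, Client and equate their DeptNo, Client entries. Rows 1 and 2 agree on Client, MName; apply Client, MName→Start and equate their Start entries. Row 1 is now all distinguished symbols — the join is lossless.
Dependency preservation: the restricted closure of {DeptNo, Client} across the fragments never reaches {Start}, so DeptNo, Client → Start cannot be enforced without a join — not preserved.

lossless but not dependency-preserving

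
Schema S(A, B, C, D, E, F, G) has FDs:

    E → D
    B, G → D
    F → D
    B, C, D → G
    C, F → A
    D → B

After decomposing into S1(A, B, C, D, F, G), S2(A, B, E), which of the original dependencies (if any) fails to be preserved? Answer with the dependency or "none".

E → D

Check E → D: no single fragment contains all of {D, E}, and the restricted closure of {E} across the fragments never reaches {D}.
B, G → D is preserved.
F → D is preserved.
B, C, D → G is preserved.
C, F → A is preserved.
D → B is preserved.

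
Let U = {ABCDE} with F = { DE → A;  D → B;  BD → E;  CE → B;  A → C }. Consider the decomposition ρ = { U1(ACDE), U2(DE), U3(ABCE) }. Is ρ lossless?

Yes

Chase test. Columns are ABCDE; row i has aⱼ where attribute j ∈ Ui, else bᵢⱼ.
Initial tableau (one row per fragment):
  row 1: a1 b12 a3 a4 a5
  row 2: b21 b22 b23 a4 a5
  row 3: a1 a2 a3 b34 a5
Rows 1 and 2 agree on DE; apply DE→A and equate their A entries.
Rows 1 and 2 agree on D; apply D→B and equate their B entries.
Rows 1 and 3 agree on CE; apply CE→B and equate their B entries.
Rows 1 and 2 agree on A; apply A→C and equate their C entries.
Row 1 is now all distinguished symbols — the join is lossless.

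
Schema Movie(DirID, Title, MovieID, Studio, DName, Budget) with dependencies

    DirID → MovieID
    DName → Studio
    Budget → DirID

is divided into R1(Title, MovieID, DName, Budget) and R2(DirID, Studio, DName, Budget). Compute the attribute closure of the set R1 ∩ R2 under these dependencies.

R1 ∩ R2 = {DName, Budget}.
DName → Studio applies, adding Studio
Budget → DirID applies, adding DirID
DirID → MovieID applies, adding MovieID
Closure: {DirID, MovieID, Studio, DName, Budget}.

DirID, MovieID, Studio, DName, Budget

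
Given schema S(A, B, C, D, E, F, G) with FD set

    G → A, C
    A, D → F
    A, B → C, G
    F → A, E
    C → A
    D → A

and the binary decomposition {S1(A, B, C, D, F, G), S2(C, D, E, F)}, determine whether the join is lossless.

Yes

Common attributes: S1 ∩ S2 = {C, D, F}.
Closure of {C, D, F}: F → A, E applies, adding A, E. So (C, D, F)⁺ = {A, C, D, E, F}.
This closure contains every attribute of S2, so S1 ∩ S2 → S2. The join is lossless.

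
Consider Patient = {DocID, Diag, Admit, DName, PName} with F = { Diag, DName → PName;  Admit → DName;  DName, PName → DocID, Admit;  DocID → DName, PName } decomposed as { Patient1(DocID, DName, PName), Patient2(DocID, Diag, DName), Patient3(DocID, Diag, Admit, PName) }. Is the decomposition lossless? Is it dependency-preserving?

Lossless test (chase): Rows 1 and 2 agree on DocID; apply DocID→DName, PName and equate their DName, PName entries. Rows 1 and 3 agree on DocID; apply DocID→DName, PName and equate their DName, PName entries. Rows 1 and 2 agree on DName, PName; apply DName, PName→DocID, Admit and equate their DocID, Admit entries. Rows 1 and 3 agree on DName, PName; apply DName, PName→DocID, Admit and equate their DocID, Admit entries. Row 2 is now all distinguished symbols — the join is lossless.
Dependency preservation: the restricted closure of {Admit} across the fragments never reaches {DName}, so Admit → DName cannot be enforced without a join — not preserved.

lossless but not dependency-preserving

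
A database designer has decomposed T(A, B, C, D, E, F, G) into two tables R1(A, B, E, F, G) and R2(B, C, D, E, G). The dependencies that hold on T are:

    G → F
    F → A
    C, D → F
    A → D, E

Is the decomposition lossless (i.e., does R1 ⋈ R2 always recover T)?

Common attributes: R1 ∩ R2 = {B, E, G}.
Closure of {B, E, G}: G → F applies, adding F; F → A applies, adding A; A → D, E applies, adding D. So (B, E, G)⁺ = {A, B, D, E, F, G}.
This closure contains every attribute of R1, so R1 ∩ R2 → R1. The join is lossless.

Yes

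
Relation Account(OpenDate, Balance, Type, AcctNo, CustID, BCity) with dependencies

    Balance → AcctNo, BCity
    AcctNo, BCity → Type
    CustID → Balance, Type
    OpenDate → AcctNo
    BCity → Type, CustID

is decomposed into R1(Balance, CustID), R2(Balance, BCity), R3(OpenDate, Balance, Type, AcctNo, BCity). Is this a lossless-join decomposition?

Chase test. Columns are OpenDate, Balance, Type, AcctNo, CustID, BCity; row i has aⱼ where attribute j ∈ Ri, else bᵢⱼ.
Initial tableau (one row per fragment):
  row 1: b11 a2 b13 b14 a5 b16
  row 2: b21 a2 b23 b24 b25 a6
  row 3: a1 a2 a3 a4 b35 a6
Rows 1 and 2 agree on Balance; apply Balance→AcctNo, BCity and equate their AcctNo, BCity entries.
Rows 1 and 3 agree on Balance; apply Balance→AcctNo, BCity and equate their AcctNo, BCity entries.
Rows 1 and 2 agree on AcctNo, BCity; apply AcctNo, BCity→Type and equate their Type entries.
Rows 1 and 3 agree on AcctNo, BCity; apply AcctNo, BCity→Type and equate their Type entries.
Rows 1 and 2 agree on BCity; apply BCity→Type, CustID and equate their Type, CustID entries.
Rows 1 and 3 agree on BCity; apply BCity→Type, CustID and equate their Type, CustID entries.
Row 3 is now all distinguished symbols — the join is lossless.

Yes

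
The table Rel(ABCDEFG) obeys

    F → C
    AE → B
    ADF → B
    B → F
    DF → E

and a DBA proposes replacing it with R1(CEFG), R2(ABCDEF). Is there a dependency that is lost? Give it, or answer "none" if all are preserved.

F → C lies within R1.
AE → B lies within R2.
ADF → B lies within R2.
B → F lies within R2.
DF → E lies within R2.
Every dependency is enforceable on the fragments, so the decomposition is dependency-preserving.

none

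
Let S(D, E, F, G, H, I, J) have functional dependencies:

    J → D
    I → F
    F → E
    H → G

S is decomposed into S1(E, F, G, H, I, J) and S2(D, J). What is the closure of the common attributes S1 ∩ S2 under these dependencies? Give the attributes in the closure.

D, J

S1 ∩ S2 = {J}.
J → D applies, adding D
Closure: {D, J}.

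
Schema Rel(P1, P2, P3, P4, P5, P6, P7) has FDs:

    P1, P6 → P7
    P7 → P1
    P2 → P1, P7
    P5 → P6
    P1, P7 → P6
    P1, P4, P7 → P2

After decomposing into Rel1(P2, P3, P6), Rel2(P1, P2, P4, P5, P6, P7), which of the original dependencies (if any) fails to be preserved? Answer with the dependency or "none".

none

P1, P6 → P7 lies within Rel2.
P7 → P1 lies within Rel2.
P2 → P1, P7 lies within Rel2.
P5 → P6 lies within Rel2.
P1, P7 → P6 lies within Rel2.
P1, P4, P7 → P2 lies within Rel2.
Every dependency is enforceable on the fragments, so the decomposition is dependency-preserving.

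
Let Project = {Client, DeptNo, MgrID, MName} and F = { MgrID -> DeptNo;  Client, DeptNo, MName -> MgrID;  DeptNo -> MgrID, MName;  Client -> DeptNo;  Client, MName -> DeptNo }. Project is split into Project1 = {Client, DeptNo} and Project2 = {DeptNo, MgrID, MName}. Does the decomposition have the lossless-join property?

Common attributes: Project1 ∩ Project2 = {DeptNo}.
Closure of {DeptNo}: DeptNo → MgrID, MName applies, adding MgrID, MName. So (DeptNo)⁺ = {DeptNo, MgrID, MName}.
This closure contains every attribute of Project2, so Project1 ∩ Project2 → Project2. The join is lossless.

Yes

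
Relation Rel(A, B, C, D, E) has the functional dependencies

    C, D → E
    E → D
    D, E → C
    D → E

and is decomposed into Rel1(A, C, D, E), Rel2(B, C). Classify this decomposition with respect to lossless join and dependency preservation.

Lossless test: (C)⁺ = {C}, which is a superkey of neither fragment — lossy.
Dependency preservation: every FD's attributes lie within a single fragment, so each can be enforced locally — preserved.

lossy but dependency-preserving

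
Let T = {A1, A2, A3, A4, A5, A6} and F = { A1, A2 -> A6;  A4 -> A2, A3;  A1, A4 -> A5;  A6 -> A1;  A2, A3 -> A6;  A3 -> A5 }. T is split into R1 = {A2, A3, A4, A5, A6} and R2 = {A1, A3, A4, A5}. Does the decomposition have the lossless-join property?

Yes

Common attributes: R1 ∩ R2 = {A3, A4, A5}.
Closure of {A3, A4, A5}: A4 → A2, A3 applies, adding A2; A2, A3 → A6 applies, adding A6; A6 → A1 applies, adding A1. So (A3, A4, A5)⁺ = {A1, A2, A3, A4, A5, A6}.
This closure contains every attribute of R1, so R1 ∩ R2 → R1. The join is lossless.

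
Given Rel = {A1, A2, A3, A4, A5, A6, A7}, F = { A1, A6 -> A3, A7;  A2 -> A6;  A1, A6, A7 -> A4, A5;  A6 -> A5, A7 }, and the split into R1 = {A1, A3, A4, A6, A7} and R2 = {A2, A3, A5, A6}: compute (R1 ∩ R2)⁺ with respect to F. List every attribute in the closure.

R1 ∩ R2 = {A3, A6}.
A6 → A5, A7 applies, adding A5, A7
Closure: {A3, A5, A6, A7}.

A3, A5, A6, A7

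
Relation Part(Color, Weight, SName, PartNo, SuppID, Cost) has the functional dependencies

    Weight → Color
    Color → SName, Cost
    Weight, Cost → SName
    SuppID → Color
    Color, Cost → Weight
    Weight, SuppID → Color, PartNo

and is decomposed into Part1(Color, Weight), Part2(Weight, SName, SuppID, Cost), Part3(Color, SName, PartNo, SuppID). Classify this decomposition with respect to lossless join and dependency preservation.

lossless and dependency-preserving

Lossless test (chase): Rows 1 and 2 agree on Weight; apply Weight→Color and equate their Color entries. Rows 1 and 2 agree on Color; apply Color→SName, Cost and equate their SName, Cost entries. Rows 1 and 3 agree on Color; apply Color→SName, Cost and equate their SName, Cost entries. Rows 1 and 3 agree on Color, Cost; apply Color, Cost→Weight and equate their Weight entries. Rows 2 and 3 agree on Weight, SuppID; apply Weight, SuppID→Color, PartNo and equate their Color, PartNo entries. Row 2 is now all distinguished symbols — the join is lossless.
Dependency preservation: Color → SName, Cost; Color, Cost → Weight; Weight, SuppID → Color, PartNo are not contained in any single fragment, but the restricted closure of each left-hand side across the fragments still reaches the right-hand side; the remaining FDs each lie inside some fragment. All dependencies are preserved.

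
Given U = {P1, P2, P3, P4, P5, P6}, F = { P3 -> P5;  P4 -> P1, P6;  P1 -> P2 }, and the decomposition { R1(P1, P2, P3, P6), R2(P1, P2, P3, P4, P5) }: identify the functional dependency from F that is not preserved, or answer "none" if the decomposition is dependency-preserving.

P4 -> P1, P6

Check P4 → P1, P6: no single fragment contains all of {P1, P4, P6}, and the restricted closure of {P4} across the fragments never reaches {P1, P6}.
P3 → P5 is preserved.
P1 → P2 is preserved.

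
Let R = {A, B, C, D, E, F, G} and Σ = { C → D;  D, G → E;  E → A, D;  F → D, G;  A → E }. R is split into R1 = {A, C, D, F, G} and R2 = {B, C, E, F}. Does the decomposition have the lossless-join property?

Common attributes: R1 ∩ R2 = {C, F}.
Closure of {C, F}: C → D applies, adding D; F → D, G applies, adding G; D, G → E applies, adding E; E → A, D applies, adding A. So (C, F)⁺ = {A, C, D, E, F, G}.
This closure contains every attribute of R1, so R1 ∩ R2 → R1. The join is lossless.

Yes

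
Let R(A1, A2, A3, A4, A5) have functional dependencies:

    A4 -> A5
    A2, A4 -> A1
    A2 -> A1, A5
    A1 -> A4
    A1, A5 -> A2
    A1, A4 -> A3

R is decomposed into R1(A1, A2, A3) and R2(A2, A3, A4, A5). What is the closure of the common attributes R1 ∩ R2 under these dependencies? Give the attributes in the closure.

R1 ∩ R2 = {A2, A3}.
A2 → A1, A5 applies, adding A1, A5
A1 → A4 applies, adding A4
Closure: {A1, A2, A3, A4, A5}.

A1, A2, A3, A4, A5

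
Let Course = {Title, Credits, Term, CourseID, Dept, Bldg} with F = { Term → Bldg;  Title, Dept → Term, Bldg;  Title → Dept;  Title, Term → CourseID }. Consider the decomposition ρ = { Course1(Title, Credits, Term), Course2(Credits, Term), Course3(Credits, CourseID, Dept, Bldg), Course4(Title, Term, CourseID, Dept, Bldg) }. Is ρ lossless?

Chase test. Columns are Title, Credits, Term, CourseID, Dept, Bldg; row i has aⱼ where attribute j ∈ Coursei, else bᵢⱼ.
Initial tableau (one row per fragment):
  row 1: a1 a2 a3 b14 b15 b16
  row 2: b21 a2 a3 b24 b25 b26
  row 3: b31 a2 b33 a4 a5 a6
  row 4: a1 b42 a3 a4 a5 a6
Rows 1 and 2 agree on Term; apply Term→Bldg and equate their Bldg entries.
Rows 1 and 4 agree on Term; apply Term→Bldg and equate their Bldg entries.
Rows 1 and 4 agree on Title; apply Title→Dept and equate their Dept entries.
Rows 1 and 4 agree on Title, Term; apply Title, Term→CourseID and equate their CourseID entries.
Row 1 is now all distinguished symbols — the join is lossless.

Yes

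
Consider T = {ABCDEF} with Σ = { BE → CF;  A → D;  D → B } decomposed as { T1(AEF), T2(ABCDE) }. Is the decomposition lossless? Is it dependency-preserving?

Lossless test: (AE)⁺ = {ABCDEF}, which contains all of one fragment — lossless.
Dependency preservation: the restricted closure of {BE} across the fragments never reaches {CF}, so BE → CF cannot be enforced without a join — not preserved.

lossless but not dependency-preserving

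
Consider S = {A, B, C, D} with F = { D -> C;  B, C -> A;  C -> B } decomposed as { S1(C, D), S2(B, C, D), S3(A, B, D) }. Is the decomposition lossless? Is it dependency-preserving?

lossless but not dependency-preserving

Lossless test (chase): Rows 1 and 3 agree on D; apply D→C and equate their C entries. Rows 2 and 3 agree on B, C; apply B, C→A and equate their A entries. Rows 1 and 2 agree on C; apply C→B and equate their B entries. Rows 1 and 2 agree on B, C; apply B, C→A and equate their A entries. Row 1 is now all distinguished symbols — the join is lossless.
Dependency preservation: the restricted closure of {B, C} across the fragments never reaches {A}, so B, C → A cannot be enforced without a join — not preserved.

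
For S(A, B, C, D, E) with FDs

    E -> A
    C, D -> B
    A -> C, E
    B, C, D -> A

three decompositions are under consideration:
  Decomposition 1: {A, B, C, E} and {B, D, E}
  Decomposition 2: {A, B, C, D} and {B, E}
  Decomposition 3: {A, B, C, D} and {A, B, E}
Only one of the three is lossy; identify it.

Decomposition 1: common = {B, E}, closure = {A, B, C, E} → lossless.
Decomposition 2: common = {B}, closure = {B} → lossy.
Decomposition 3: common = {A, B}, closure = {A, B, C, E} → lossless.

Decomposition 2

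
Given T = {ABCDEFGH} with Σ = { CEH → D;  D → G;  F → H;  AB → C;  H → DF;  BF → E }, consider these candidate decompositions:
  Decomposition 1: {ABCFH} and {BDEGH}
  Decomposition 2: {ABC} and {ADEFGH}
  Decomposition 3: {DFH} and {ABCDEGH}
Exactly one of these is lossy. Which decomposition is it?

Decomposition 2

Decomposition 1: common = {BH}, closure = {BDEFGH} → lossless.
Decomposition 2: common = {A}, closure = {A} → lossy.
Decomposition 3: common = {DH}, closure = {DFGH} → lossless.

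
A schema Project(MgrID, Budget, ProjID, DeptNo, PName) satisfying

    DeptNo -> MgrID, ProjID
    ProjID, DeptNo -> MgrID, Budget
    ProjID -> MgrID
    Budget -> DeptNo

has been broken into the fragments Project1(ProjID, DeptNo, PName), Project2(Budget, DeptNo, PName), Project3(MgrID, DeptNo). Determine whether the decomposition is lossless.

Yes

Chase test. Columns are MgrID, Budget, ProjID, DeptNo, PName; row i has aⱼ where attribute j ∈ Projecti, else bᵢⱼ.
Initial tableau (one row per fragment):
  row 1: b11 b12 a3 a4 a5
  row 2: b21 a2 b23 a4 a5
  row 3: a1 b32 b33 a4 b35
Rows 1 and 2 agree on DeptNo; apply DeptNo→MgrID, ProjID and equate their MgrID, ProjID entries.
Rows 1 and 3 agree on DeptNo; apply DeptNo→MgrID, ProjID and equate their MgrID, ProjID entries.
Rows 1 and 2 agree on ProjID, DeptNo; apply ProjID, DeptNo→MgrID, Budget and equate their MgrID, Budget entries.
Rows 1 and 3 agree on ProjID, DeptNo; apply ProjID, DeptNo→MgrID, Budget and equate their MgrID, Budget entries.
Row 1 is now all distinguished symbols — the join is lossless.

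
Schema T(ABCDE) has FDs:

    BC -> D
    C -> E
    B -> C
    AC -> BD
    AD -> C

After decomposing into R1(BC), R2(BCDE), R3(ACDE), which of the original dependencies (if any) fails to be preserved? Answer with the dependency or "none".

AC -> BD

Check AC → BD: no single fragment contains all of {ABCD}, and the restricted closure of {AC} across the fragments never reaches {BD}.
BC → D is preserved.
C → E is preserved.
B → C is preserved.
AD → C is preserved.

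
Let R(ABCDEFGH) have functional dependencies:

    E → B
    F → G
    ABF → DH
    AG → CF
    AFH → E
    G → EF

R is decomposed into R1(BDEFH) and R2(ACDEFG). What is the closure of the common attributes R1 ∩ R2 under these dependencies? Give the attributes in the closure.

BDEFG

R1 ∩ R2 = {DEF}.
E → B applies, adding B
F → G applies, adding G
Closure: {BDEFG}.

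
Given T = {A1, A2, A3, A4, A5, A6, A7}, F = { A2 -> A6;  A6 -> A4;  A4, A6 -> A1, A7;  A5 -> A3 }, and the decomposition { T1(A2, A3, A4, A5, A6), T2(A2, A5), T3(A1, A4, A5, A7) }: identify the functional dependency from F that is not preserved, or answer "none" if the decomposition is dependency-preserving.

Check A4, A6 → A1, A7: no single fragment contains all of {A1, A4, A6, A7}, and the restricted closure of {A4, A6} across the fragments never reaches {A1, A7}.
A2 → A6 is preserved.
A6 → A4 is preserved.
A5 → A3 is preserved.

A4, A6 -> A1, A7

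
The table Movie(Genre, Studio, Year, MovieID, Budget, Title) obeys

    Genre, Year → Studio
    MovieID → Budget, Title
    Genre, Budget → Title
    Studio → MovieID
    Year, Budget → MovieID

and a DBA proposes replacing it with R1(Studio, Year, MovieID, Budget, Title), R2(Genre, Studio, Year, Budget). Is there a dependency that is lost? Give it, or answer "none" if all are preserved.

Genre, Budget → Title

Check Genre, Budget → Title: no single fragment contains all of {Genre, Budget, Title}, and the restricted closure of {Genre, Budget} across the fragments never reaches {Title}.
Genre, Year → Studio is preserved.
MovieID → Budget, Title is preserved.
Studio → MovieID is preserved.
Year, Budget → MovieID is preserved.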